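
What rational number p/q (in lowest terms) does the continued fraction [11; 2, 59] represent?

Collapse the nested fraction from the inside out:
Start with 59.
2 + 1/(59/1) = 2 + 1/59 = 119/59
11 + 1/(119/59) = 11 + 59/119 = 1368/119

1368/119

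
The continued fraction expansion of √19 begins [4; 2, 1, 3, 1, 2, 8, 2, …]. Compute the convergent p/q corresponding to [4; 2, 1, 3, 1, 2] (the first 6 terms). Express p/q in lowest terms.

a_0 = 4: 4/1
a_1 = 2: 9/2
a_2 = 1: 13/3
a_3 = 3: 48/11
a_4 = 1: 61/14
a_5 = 2: 170/39

170/39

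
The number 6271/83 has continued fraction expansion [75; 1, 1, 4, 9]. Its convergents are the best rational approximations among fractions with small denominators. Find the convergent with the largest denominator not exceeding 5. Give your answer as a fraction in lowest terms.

151/2

List convergents until the denominator exceeds the bound:
a_0 = 75: 75/1  (≤ bound)
a_1 = 1: 76/1  (≤ bound)
a_2 = 1: 151/2  (≤ bound)
a_3 = 4: 680/9  (> 5, stop)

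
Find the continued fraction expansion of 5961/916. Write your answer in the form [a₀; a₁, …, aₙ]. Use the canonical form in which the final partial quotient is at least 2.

[6; 1, 1, 32, 4, 1, 2]

⌊5961/916⌋ = 6, remainder 465
⌊916/465⌋ = 1, remainder 451
⌊465/451⌋ = 1, remainder 14
⌊451/14⌋ = 32, remainder 3
⌊14/3⌋ = 4, remainder 2
⌊3/2⌋ = 1, remainder 1
⌊2/1⌋ = 2, remainder 0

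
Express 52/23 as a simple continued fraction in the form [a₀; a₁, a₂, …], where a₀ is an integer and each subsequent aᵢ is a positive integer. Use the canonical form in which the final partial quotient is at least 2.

[2; 3, 1, 5]

52 = 2·23 + 6, so a_0 = 2
23 = 3·6 + 5, so a_1 = 3
6 = 1·5 + 1, so a_2 = 1
5 = 5·1 + 0, so a_3 = 5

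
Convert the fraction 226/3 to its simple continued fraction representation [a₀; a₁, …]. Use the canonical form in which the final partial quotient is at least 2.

[75; 3]

Run the Euclidean algorithm, recording each quotient:
226 ÷ 3 → quotient 75, remainder 1
3 ÷ 1 → quotient 3, remainder 0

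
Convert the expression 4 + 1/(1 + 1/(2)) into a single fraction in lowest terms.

14/3

Build up convergents one term at a time:
a_0 = 4: 4/1
a_1 = 1: 5/1
a_2 = 2: 14/3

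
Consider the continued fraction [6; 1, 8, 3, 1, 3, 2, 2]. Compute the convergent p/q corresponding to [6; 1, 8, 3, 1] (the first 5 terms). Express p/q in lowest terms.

255/37

a_0 = 6: 6/1
a_1 = 1: 7/1
a_2 = 8: 62/9
a_3 = 3: 193/28
a_4 = 1: 255/37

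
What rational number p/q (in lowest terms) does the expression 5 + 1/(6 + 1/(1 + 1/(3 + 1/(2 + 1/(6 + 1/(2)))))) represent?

4360/847

Start with 2.
6 + 1/(2/1) = 6 + 1/2 = 13/2
2 + 1/(13/2) = 2 + 2/13 = 28/13
3 + 1/(28/13) = 3 + 13/28 = 97/28
1 + 1/(97/28) = 1 + 28/97 = 125/97
6 + 1/(125/97) = 6 + 97/125 = 847/125
5 + 1/(847/125) = 5 + 125/847 = 4360/847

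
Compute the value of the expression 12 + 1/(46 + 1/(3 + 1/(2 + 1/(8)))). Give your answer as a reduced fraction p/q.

Compute successive convergents:
a_0 = 12: 12/1
a_1 = 46: 553/46
a_2 = 3: 1671/139
a_3 = 2: 3895/324
a_4 = 8: 32831/2731

32831/2731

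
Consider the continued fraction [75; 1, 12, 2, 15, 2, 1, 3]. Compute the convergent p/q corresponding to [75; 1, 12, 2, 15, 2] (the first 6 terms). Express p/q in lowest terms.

65524/863

a_0 = 75: 75/1
a_1 = 1: 76/1
a_2 = 12: 987/13
a_3 = 2: 2050/27
a_4 = 15: 31737/418
a_5 = 2: 65524/863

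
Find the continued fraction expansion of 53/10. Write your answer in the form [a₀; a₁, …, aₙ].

⌊53/10⌋ = 5, remainder 3
⌊10/3⌋ = 3, remainder 1
⌊3/1⌋ = 3, remainder 0

[5; 3, 3]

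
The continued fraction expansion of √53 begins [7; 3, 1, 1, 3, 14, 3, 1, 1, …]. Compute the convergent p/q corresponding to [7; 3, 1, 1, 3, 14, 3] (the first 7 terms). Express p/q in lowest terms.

Collapse the nested fraction from the inside out:
Start with 3.
14 + 1/(3/1) = 14 + 1/3 = 43/3
3 + 1/(43/3) = 3 + 3/43 = 132/43
1 + 1/(132/43) = 1 + 43/132 = 175/132
1 + 1/(175/132) = 1 + 132/175 = 307/175
3 + 1/(307/175) = 3 + 175/307 = 1096/307
7 + 1/(1096/307) = 7 + 307/1096 = 7979/1096

7979/1096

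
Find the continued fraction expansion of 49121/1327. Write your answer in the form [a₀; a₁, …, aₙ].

[37; 60, 3, 7]

⌊49121/1327⌋ = 37, remainder 22
⌊1327/22⌋ = 60, remainder 7
⌊22/7⌋ = 3, remainder 1
⌊7/1⌋ = 7, remainder 0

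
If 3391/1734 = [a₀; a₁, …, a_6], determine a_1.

3391 = 1·1734 + 1657, so a_0 = 1
1734 = 1·1657 + 77, so a_1 = 1

1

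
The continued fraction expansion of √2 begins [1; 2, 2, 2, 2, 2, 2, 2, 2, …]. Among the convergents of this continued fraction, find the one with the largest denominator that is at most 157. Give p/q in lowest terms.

99/70

List convergents until the denominator exceeds the bound:
a_0 = 1: 1/1  (≤ bound)
a_1 = 2: 3/2  (≤ bound)
a_2 = 2: 7/5  (≤ bound)
a_3 = 2: 17/12  (≤ bound)
a_4 = 2: 41/29  (≤ bound)
a_5 = 2: 99/70  (≤ bound)
a_6 = 2: 239/169  (> 157, stop)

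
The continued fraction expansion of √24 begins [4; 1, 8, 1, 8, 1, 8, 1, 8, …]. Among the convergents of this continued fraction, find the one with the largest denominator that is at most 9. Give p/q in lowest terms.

44/9

List convergents until the denominator exceeds the bound:
a_0 = 4: 4/1  (≤ bound)
a_1 = 1: 5/1  (≤ bound)
a_2 = 8: 44/9  (≤ bound)
a_3 = 1: 49/10  (> 9, stop)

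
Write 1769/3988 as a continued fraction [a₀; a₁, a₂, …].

⌊1769/3988⌋ = 0, remainder 1769
⌊3988/1769⌋ = 2, remainder 450
⌊1769/450⌋ = 3, remainder 419
⌊450/419⌋ = 1, remainder 31
⌊419/31⌋ = 13, remainder 16
⌊31/16⌋ = 1, remainder 15
⌊16/15⌋ = 1, remainder 1
⌊15/1⌋ = 15, remainder 0

[0; 2, 3, 1, 13, 1, 1, 15]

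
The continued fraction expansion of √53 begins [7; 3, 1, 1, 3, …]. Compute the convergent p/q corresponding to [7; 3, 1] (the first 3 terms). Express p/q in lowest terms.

Start with 1.
3 + 1/(1/1) = 3 + 1/1 = 4/1
7 + 1/(4/1) = 7 + 1/4 = 29/4

29/4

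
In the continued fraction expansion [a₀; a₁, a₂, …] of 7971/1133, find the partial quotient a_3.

7971 ÷ 1133 → quotient 7, remainder 40
1133 ÷ 40 → quotient 28, remainder 13
40 ÷ 13 → quotient 3, remainder 1
13 ÷ 1 → quotient 13, remainder 0

13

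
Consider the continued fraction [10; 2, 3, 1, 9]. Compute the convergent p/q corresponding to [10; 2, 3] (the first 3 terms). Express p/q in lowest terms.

Collapse the nested fraction from the inside out:
Start with 3.
2 + 1/(3/1) = 2 + 1/3 = 7/3
10 + 1/(7/3) = 10 + 3/7 = 73/7

73/7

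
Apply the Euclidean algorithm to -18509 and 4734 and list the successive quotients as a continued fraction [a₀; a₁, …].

[-4; 11, 11, 1, 1, 5, 1, 2]

-18509 ÷ 4734 → quotient -4, remainder 427
4734 ÷ 427 → quotient 11, remainder 37
427 ÷ 37 → quotient 11, remainder 20
37 ÷ 20 → quotient 1, remainder 17
20 ÷ 17 → quotient 1, remainder 3
17 ÷ 3 → quotient 5, remainder 2
3 ÷ 2 → quotient 1, remainder 1
2 ÷ 1 → quotient 2, remainder 0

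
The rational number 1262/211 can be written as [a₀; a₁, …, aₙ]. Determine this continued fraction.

1262 ÷ 211 → quotient 5, remainder 207
211 ÷ 207 → quotient 1, remainder 4
207 ÷ 4 → quotient 51, remainder 3
4 ÷ 3 → quotient 1, remainder 1
3 ÷ 1 → quotient 3, remainder 0

[5; 1, 51, 1, 3]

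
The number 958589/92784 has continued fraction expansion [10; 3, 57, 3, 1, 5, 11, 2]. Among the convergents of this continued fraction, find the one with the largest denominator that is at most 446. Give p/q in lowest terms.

1777/172

a_0 = 10: 10/1  (≤ bound)
a_1 = 3: 31/3  (≤ bound)
a_2 = 57: 1777/172  (≤ bound)
a_3 = 3: 5362/519  (> 446, stop)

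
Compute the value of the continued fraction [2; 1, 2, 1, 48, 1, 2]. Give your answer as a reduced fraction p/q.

1630/593

Compute successive convergents:
a_0 = 2: 2/1
a_1 = 1: 3/1
a_2 = 2: 8/3
a_3 = 1: 11/4
a_4 = 48: 536/195
a_5 = 1: 547/199
a_6 = 2: 1630/593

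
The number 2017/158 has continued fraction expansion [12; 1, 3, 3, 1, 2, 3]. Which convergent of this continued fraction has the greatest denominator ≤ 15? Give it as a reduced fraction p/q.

a_0 = 12: 12/1  (≤ bound)
a_1 = 1: 13/1  (≤ bound)
a_2 = 3: 51/4  (≤ bound)
a_3 = 3: 166/13  (≤ bound)
a_4 = 1: 217/17  (> 15, stop)

166/13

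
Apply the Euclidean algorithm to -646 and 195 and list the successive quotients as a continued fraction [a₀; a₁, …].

-646 ÷ 195 → quotient -4, remainder 134
195 ÷ 134 → quotient 1, remainder 61
134 ÷ 61 → quotient 2, remainder 12
61 ÷ 12 → quotient 5, remainder 1
12 ÷ 1 → quotient 12, remainder 0

[-4; 1, 2, 5, 12]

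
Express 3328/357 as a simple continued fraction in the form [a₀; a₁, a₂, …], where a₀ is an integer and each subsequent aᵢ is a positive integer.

[9; 3, 9, 1, 1, 2, 2]

3328 ÷ 357 → quotient 9, remainder 115
357 ÷ 115 → quotient 3, remainder 12
115 ÷ 12 → quotient 9, remainder 7
12 ÷ 7 → quotient 1, remainder 5
7 ÷ 5 → quotient 1, remainder 2
5 ÷ 2 → quotient 2, remainder 1
2 ÷ 1 → quotient 2, remainder 0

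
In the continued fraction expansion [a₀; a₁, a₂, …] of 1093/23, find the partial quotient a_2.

⌊1093/23⌋ = 47, remainder 12
⌊23/12⌋ = 1, remainder 11
⌊12/11⌋ = 1, remainder 1

1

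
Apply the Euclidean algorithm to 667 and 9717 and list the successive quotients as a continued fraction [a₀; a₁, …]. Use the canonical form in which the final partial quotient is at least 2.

[0; 14, 1, 1, 3, 6, 15]

⌊667/9717⌋ = 0, remainder 667
⌊9717/667⌋ = 14, remainder 379
⌊667/379⌋ = 1, remainder 288
⌊379/288⌋ = 1, remainder 91
⌊288/91⌋ = 3, remainder 15
⌊91/15⌋ = 6, remainder 1
⌊15/1⌋ = 15, remainder 0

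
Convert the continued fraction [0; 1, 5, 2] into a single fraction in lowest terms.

Work from the innermost term outward:
Start with 2.
5 + 1/(2/1) = 5 + 1/2 = 11/2
1 + 1/(11/2) = 1 + 2/11 = 13/11
0 + 1/(13/11) = 0 + 11/13 = 11/13

11/13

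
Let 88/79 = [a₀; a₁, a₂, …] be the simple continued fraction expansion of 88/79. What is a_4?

⌊88/79⌋ = 1, remainder 9
⌊79/9⌋ = 8, remainder 7
⌊9/7⌋ = 1, remainder 2
⌊7/2⌋ = 3, remainder 1
⌊2/1⌋ = 2, remainder 0

2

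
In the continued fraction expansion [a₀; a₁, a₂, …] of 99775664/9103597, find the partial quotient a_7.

Apply division with remainder until the remainder is 0:
99775664 = 10·9103597 + 8739694, so a_0 = 10
9103597 = 1·8739694 + 363903, so a_1 = 1
8739694 = 24·363903 + 6022, so a_2 = 24
363903 = 60·6022 + 2583, so a_3 = 60
6022 = 2·2583 + 856, so a_4 = 2
2583 = 3·856 + 15, so a_5 = 3
856 = 57·15 + 1, so a_6 = 57
15 = 15·1 + 0, so a_7 = 15

15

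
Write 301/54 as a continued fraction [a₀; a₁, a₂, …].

301 = 5·54 + 31, so a_0 = 5
54 = 1·31 + 23, so a_1 = 1
31 = 1·23 + 8, so a_2 = 1
23 = 2·8 + 7, so a_3 = 2
8 = 1·7 + 1, so a_4 = 1
7 = 7·1 + 0, so a_5 = 7

[5; 1, 1, 2, 1, 7]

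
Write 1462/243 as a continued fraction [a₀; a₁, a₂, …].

⌊1462/243⌋ = 6, remainder 4
⌊243/4⌋ = 60, remainder 3
⌊4/3⌋ = 1, remainder 1
⌊3/1⌋ = 3, remainder 0

[6; 60, 1, 3]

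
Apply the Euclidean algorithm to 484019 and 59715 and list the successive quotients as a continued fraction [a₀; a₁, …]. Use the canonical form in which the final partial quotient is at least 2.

Repeatedly divide and take the remainder:
⌊484019/59715⌋ = 8, remainder 6299
⌊59715/6299⌋ = 9, remainder 3024
⌊6299/3024⌋ = 2, remainder 251
⌊3024/251⌋ = 12, remainder 12
⌊251/12⌋ = 20, remainder 11
⌊12/11⌋ = 1, remainder 1
⌊11/1⌋ = 11, remainder 0

[8; 9, 2, 12, 20, 1, 11]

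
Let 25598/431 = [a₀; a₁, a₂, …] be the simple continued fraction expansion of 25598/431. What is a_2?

1

⌊25598/431⌋ = 59, remainder 169
⌊431/169⌋ = 2, remainder 93
⌊169/93⌋ = 1, remainder 76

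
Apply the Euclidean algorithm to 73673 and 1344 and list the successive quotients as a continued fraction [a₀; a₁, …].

[54; 1, 4, 2, 3, 1, 3, 7]

Run the Euclidean algorithm, recording each quotient:
⌊73673/1344⌋ = 54, remainder 1097
⌊1344/1097⌋ = 1, remainder 247
⌊1097/247⌋ = 4, remainder 109
⌊247/109⌋ = 2, remainder 29
⌊109/29⌋ = 3, remainder 22
⌊29/22⌋ = 1, remainder 7
⌊22/7⌋ = 3, remainder 1
⌊7/1⌋ = 7, remainder 0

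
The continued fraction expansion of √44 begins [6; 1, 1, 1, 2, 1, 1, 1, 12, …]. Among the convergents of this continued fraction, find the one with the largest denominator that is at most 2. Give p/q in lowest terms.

a_0 = 6: 6/1  (≤ bound)
a_1 = 1: 7/1  (≤ bound)
a_2 = 1: 13/2  (≤ bound)
a_3 = 1: 20/3  (> 2, stop)

13/2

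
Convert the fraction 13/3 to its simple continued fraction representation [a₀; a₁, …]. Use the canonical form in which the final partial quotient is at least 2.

[4; 3]

Apply division with remainder until the remainder is 0:
13 ÷ 3 → quotient 4, remainder 1
3 ÷ 1 → quotient 3, remainder 0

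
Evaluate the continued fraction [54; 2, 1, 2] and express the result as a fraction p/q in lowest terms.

435/8

Start with 2.
1 + 1/(2/1) = 1 + 1/2 = 3/2
2 + 1/(3/2) = 2 + 2/3 = 8/3
54 + 1/(8/3) = 54 + 3/8 = 435/8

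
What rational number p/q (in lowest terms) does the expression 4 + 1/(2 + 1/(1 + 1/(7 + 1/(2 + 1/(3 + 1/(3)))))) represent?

a_0 = 4: 4/1
a_1 = 2: 9/2
a_2 = 1: 13/3
a_3 = 7: 100/23
a_4 = 2: 213/49
a_5 = 3: 739/170
a_6 = 3: 2430/559

2430/559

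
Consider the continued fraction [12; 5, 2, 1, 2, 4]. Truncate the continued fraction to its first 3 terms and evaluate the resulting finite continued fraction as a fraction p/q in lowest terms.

a_0 = 12: 12/1
a_1 = 5: 61/5
a_2 = 2: 134/11

134/11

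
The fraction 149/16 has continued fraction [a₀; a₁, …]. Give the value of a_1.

3

Repeatedly divide and take the remainder:
149 ÷ 16 → quotient 9, remainder 5
16 ÷ 5 → quotient 3, remainder 1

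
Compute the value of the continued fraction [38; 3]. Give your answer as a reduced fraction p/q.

Work from the innermost term outward:
Start with 3.
38 + 1/(3/1) = 38 + 1/3 = 115/3

115/3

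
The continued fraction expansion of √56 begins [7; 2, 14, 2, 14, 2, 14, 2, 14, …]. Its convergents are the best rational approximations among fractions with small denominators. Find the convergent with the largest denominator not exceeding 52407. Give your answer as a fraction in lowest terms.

a_0 = 7: 7/1  (≤ bound)
a_1 = 2: 15/2  (≤ bound)
a_2 = 14: 217/29  (≤ bound)
a_3 = 2: 449/60  (≤ bound)
a_4 = 14: 6503/869  (≤ bound)
a_5 = 2: 13455/1798  (≤ bound)
a_6 = 14: 194873/26041  (≤ bound)
a_7 = 2: 403201/53880  (> 52407, stop)

194873/26041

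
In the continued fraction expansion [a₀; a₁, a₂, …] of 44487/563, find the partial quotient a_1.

56

⌊44487/563⌋ = 79, remainder 10
⌊563/10⌋ = 56, remainder 3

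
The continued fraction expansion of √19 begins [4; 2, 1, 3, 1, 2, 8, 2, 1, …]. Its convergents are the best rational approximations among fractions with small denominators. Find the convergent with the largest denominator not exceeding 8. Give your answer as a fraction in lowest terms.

a_0 = 4: 4/1  (≤ bound)
a_1 = 2: 9/2  (≤ bound)
a_2 = 1: 13/3  (≤ bound)
a_3 = 3: 48/11  (> 8, stop)

13/3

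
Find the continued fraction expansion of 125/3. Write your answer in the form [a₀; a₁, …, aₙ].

Run the Euclidean algorithm, recording each quotient:
⌊125/3⌋ = 41, remainder 2
⌊3/2⌋ = 1, remainder 1
⌊2/1⌋ = 2, remainder 0

[41; 1, 2]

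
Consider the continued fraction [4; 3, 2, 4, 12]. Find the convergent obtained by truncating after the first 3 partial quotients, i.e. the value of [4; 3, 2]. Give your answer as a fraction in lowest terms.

Work from the innermost term outward:
Start with 2.
3 + 1/(2/1) = 3 + 1/2 = 7/2
4 + 1/(7/2) = 4 + 2/7 = 30/7

30/7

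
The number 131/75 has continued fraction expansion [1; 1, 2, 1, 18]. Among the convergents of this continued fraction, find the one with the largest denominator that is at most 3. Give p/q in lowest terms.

List convergents until the denominator exceeds the bound:
a_0 = 1: 1/1  (≤ bound)
a_1 = 1: 2/1  (≤ bound)
a_2 = 2: 5/3  (≤ bound)
a_3 = 1: 7/4  (> 3, stop)

5/3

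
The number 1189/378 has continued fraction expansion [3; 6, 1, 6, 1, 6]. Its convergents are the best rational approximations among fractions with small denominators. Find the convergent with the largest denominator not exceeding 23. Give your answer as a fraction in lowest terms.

a_0 = 3: 3/1  (≤ bound)
a_1 = 6: 19/6  (≤ bound)
a_2 = 1: 22/7  (≤ bound)
a_3 = 6: 151/48  (> 23, stop)

22/7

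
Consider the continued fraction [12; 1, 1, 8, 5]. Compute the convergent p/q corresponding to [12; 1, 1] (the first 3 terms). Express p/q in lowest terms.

25/2

Compute successive convergents:
a_0 = 12: 12/1
a_1 = 1: 13/1
a_2 = 1: 25/2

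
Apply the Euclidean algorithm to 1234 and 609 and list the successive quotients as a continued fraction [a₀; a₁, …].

Apply division with remainder until the remainder is 0:
⌊1234/609⌋ = 2, remainder 16
⌊609/16⌋ = 38, remainder 1
⌊16/1⌋ = 16, remainder 0

[2; 38, 16]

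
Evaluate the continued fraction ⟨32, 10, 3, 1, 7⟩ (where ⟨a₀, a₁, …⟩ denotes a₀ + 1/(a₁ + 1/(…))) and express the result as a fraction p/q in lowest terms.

Start with 7.
1 + 1/(7/1) = 1 + 1/7 = 8/7
3 + 1/(8/7) = 3 + 7/8 = 31/8
10 + 1/(31/8) = 10 + 8/31 = 318/31
32 + 1/(318/31) = 32 + 31/318 = 10207/318

10207/318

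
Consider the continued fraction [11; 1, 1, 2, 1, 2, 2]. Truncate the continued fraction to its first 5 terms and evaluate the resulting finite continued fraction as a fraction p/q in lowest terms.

81/7

Use the convergent recurrence hₖ = aₖ·hₖ₋₁ + hₖ₋₂ (and likewise for the denominators kₖ):
a_0 = 11: 11/1
a_1 = 1: 12/1
a_2 = 1: 23/2
a_3 = 2: 58/5
a_4 = 1: 81/7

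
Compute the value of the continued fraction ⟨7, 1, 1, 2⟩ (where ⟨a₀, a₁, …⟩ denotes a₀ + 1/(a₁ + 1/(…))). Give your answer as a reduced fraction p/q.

a_0 = 7: 7/1
a_1 = 1: 8/1
a_2 = 1: 15/2
a_3 = 2: 38/5

38/5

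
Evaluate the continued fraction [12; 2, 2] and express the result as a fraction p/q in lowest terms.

Collapse the nested fraction from the inside out:
Start with 2.
2 + 1/(2/1) = 2 + 1/2 = 5/2
12 + 1/(5/2) = 12 + 2/5 = 62/5

62/5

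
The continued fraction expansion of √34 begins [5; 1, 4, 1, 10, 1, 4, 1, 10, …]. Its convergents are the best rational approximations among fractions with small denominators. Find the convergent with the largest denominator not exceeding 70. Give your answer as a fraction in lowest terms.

379/65

a_0 = 5: 5/1  (≤ bound)
a_1 = 1: 6/1  (≤ bound)
a_2 = 4: 29/5  (≤ bound)
a_3 = 1: 35/6  (≤ bound)
a_4 = 10: 379/65  (≤ bound)
a_5 = 1: 414/71  (> 70, stop)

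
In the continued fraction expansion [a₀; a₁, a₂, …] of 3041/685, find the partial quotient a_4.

3041 ÷ 685 → quotient 4, remainder 301
685 ÷ 301 → quotient 2, remainder 83
301 ÷ 83 → quotient 3, remainder 52
83 ÷ 52 → quotient 1, remainder 31
52 ÷ 31 → quotient 1, remainder 21

1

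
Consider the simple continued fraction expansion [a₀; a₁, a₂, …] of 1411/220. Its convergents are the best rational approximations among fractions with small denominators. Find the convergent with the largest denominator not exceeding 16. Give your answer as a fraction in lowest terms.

77/12

a_0 = 6: 6/1  (≤ bound)
a_1 = 2: 13/2  (≤ bound)
a_2 = 2: 32/5  (≤ bound)
a_3 = 2: 77/12  (≤ bound)
a_4 = 1: 109/17  (> 16, stop)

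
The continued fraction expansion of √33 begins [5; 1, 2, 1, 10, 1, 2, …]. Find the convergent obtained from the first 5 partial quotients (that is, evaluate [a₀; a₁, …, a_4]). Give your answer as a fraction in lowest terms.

Start with 10.
1 + 1/(10/1) = 1 + 1/10 = 11/10
2 + 1/(11/10) = 2 + 10/11 = 32/11
1 + 1/(32/11) = 1 + 11/32 = 43/32
5 + 1/(43/32) = 5 + 32/43 = 247/43

247/43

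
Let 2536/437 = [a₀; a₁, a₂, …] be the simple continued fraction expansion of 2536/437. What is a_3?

12

⌊2536/437⌋ = 5, remainder 351
⌊437/351⌋ = 1, remainder 86
⌊351/86⌋ = 4, remainder 7
⌊86/7⌋ = 12, remainder 2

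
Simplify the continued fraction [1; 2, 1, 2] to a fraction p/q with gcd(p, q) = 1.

a_0 = 1: 1/1
a_1 = 2: 3/2
a_2 = 1: 4/3
a_3 = 2: 11/8

11/8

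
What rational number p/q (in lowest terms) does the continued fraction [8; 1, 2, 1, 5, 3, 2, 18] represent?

a_0 = 8: 8/1
a_1 = 1: 9/1
a_2 = 2: 26/3
a_3 = 1: 35/4
a_4 = 5: 201/23
a_5 = 3: 638/73
a_6 = 2: 1477/169
a_7 = 18: 27224/3115

27224/3115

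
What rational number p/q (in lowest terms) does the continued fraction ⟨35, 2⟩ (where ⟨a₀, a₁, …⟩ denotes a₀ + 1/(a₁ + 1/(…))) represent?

71/2

Collapse the nested fraction from the inside out:
Start with 2.
35 + 1/(2/1) = 35 + 1/2 = 71/2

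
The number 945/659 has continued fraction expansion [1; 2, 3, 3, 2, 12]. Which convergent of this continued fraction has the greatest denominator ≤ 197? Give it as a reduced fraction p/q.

List convergents until the denominator exceeds the bound:
a_0 = 1: 1/1  (≤ bound)
a_1 = 2: 3/2  (≤ bound)
a_2 = 3: 10/7  (≤ bound)
a_3 = 3: 33/23  (≤ bound)
a_4 = 2: 76/53  (≤ bound)
a_5 = 12: 945/659  (> 197, stop)

76/53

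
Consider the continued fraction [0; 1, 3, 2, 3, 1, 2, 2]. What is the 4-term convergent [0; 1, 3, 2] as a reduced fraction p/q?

7/9

a_0 = 0: 0/1
a_1 = 1: 1/1
a_2 = 3: 3/4
a_3 = 2: 7/9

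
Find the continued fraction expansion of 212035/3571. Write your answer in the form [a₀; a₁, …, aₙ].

[59; 2, 1, 1, 1, 7, 2, 27]

Apply division with remainder until the remainder is 0:
⌊212035/3571⌋ = 59, remainder 1346
⌊3571/1346⌋ = 2, remainder 879
⌊1346/879⌋ = 1, remainder 467
⌊879/467⌋ = 1, remainder 412
⌊467/412⌋ = 1, remainder 55
⌊412/55⌋ = 7, remainder 27
⌊55/27⌋ = 2, remainder 1
⌊27/1⌋ = 27, remainder 0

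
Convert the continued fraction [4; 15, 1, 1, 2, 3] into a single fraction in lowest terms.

a_0 = 4: 4/1
a_1 = 15: 61/15
a_2 = 1: 65/16
a_3 = 1: 126/31
a_4 = 2: 317/78
a_5 = 3: 1077/265

1077/265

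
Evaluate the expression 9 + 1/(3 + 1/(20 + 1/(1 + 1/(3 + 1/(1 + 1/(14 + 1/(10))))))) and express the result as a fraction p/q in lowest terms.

a_0 = 9: 9/1
a_1 = 3: 28/3
a_2 = 20: 569/61
a_3 = 1: 597/64
a_4 = 3: 2360/253
a_5 = 1: 2957/317
a_6 = 14: 43758/4691
a_7 = 10: 440537/47227

440537/47227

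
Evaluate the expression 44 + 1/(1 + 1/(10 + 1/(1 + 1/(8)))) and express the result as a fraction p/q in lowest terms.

a_0 = 44: 44/1
a_1 = 1: 45/1
a_2 = 10: 494/11
a_3 = 1: 539/12
a_4 = 8: 4806/107

4806/107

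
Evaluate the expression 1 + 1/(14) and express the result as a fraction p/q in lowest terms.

15/14

a_0 = 1: 1/1
a_1 = 14: 15/14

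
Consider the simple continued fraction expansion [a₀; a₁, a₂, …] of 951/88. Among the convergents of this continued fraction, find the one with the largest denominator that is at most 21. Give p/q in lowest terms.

54/5

a_0 = 10: 10/1  (≤ bound)
a_1 = 1: 11/1  (≤ bound)
a_2 = 4: 54/5  (≤ bound)
a_3 = 5: 281/26  (> 21, stop)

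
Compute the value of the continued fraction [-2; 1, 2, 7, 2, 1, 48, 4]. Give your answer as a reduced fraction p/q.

a_0 = -2: -2/1
a_1 = 1: -1/1
a_2 = 2: -4/3
a_3 = 7: -29/22
a_4 = 2: -62/47
a_5 = 1: -91/69
a_6 = 48: -4430/3359
a_7 = 4: -17811/13505

-17811/13505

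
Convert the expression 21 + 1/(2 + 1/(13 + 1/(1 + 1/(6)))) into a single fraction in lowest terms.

Use the convergent recurrence hₖ = aₖ·hₖ₋₁ + hₖ₋₂ (and likewise for the denominators kₖ):
a_0 = 21: 21/1
a_1 = 2: 43/2
a_2 = 13: 580/27
a_3 = 1: 623/29
a_4 = 6: 4318/201

4318/201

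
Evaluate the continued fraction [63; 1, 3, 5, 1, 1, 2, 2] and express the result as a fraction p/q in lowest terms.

17853/280

Build up convergents one term at a time:
a_0 = 63: 63/1
a_1 = 1: 64/1
a_2 = 3: 255/4
a_3 = 5: 1339/21
a_4 = 1: 1594/25
a_5 = 1: 2933/46
a_6 = 2: 7460/117
a_7 = 2: 17853/280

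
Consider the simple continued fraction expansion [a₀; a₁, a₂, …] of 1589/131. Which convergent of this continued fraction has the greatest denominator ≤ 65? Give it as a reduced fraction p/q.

List convergents until the denominator exceeds the bound:
a_0 = 12: 12/1  (≤ bound)
a_1 = 7: 85/7  (≤ bound)
a_2 = 1: 97/8  (≤ bound)
a_3 = 2: 279/23  (≤ bound)
a_4 = 2: 655/54  (≤ bound)
a_5 = 2: 1589/131  (> 65, stop)

655/54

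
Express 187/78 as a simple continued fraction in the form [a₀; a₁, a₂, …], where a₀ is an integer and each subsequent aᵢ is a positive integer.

⌊187/78⌋ = 2, remainder 31
⌊78/31⌋ = 2, remainder 16
⌊31/16⌋ = 1, remainder 15
⌊16/15⌋ = 1, remainder 1
⌊15/1⌋ = 15, remainder 0

[2; 2, 1, 1, 15]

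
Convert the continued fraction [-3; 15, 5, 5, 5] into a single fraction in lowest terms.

-6018/2051

a_0 = -3: -3/1
a_1 = 15: -44/15
a_2 = 5: -223/76
a_3 = 5: -1159/395
a_4 = 5: -6018/2051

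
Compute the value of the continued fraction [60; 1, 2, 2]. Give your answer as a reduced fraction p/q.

425/7

Start with 2.
2 + 1/(2/1) = 2 + 1/2 = 5/2
1 + 1/(5/2) = 1 + 2/5 = 7/5
60 + 1/(7/5) = 60 + 5/7 = 425/7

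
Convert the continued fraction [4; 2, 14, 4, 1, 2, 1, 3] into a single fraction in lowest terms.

Starting at the tail and folding back:
Start with 3.
1 + 1/(3/1) = 1 + 1/3 = 4/3
2 + 1/(4/3) = 2 + 3/4 = 11/4
1 + 1/(11/4) = 1 + 4/11 = 15/11
4 + 1/(15/11) = 4 + 11/15 = 71/15
14 + 1/(71/15) = 14 + 15/71 = 1009/71
2 + 1/(1009/71) = 2 + 71/1009 = 2089/1009
4 + 1/(2089/1009) = 4 + 1009/2089 = 9365/2089

9365/2089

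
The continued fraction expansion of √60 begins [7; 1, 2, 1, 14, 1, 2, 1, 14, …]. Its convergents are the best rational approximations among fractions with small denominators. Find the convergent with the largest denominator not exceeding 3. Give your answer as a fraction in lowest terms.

a_0 = 7: 7/1  (≤ bound)
a_1 = 1: 8/1  (≤ bound)
a_2 = 2: 23/3  (≤ bound)
a_3 = 1: 31/4  (> 3, stop)

23/3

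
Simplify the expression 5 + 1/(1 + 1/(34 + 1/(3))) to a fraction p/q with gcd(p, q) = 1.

Use the convergent recurrence hₖ = aₖ·hₖ₋₁ + hₖ₋₂ (and likewise for the denominators kₖ):
a_0 = 5: 5/1
a_1 = 1: 6/1
a_2 = 34: 209/35
a_3 = 3: 633/106

633/106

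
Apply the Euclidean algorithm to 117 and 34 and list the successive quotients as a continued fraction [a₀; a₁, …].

[3; 2, 3, 1, 3]

Run the Euclidean algorithm, recording each quotient:
⌊117/34⌋ = 3, remainder 15
⌊34/15⌋ = 2, remainder 4
⌊15/4⌋ = 3, remainder 3
⌊4/3⌋ = 1, remainder 1
⌊3/1⌋ = 3, remainder 0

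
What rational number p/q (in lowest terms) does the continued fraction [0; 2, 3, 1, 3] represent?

Start with 3.
1 + 1/(3/1) = 1 + 1/3 = 4/3
3 + 1/(4/3) = 3 + 3/4 = 15/4
2 + 1/(15/4) = 2 + 4/15 = 34/15
0 + 1/(34/15) = 0 + 15/34 = 15/34

15/34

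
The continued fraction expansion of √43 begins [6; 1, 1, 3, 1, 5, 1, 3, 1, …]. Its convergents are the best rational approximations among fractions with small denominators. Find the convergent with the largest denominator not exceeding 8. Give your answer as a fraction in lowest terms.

List convergents until the denominator exceeds the bound:
a_0 = 6: 6/1  (≤ bound)
a_1 = 1: 7/1  (≤ bound)
a_2 = 1: 13/2  (≤ bound)
a_3 = 3: 46/7  (≤ bound)
a_4 = 1: 59/9  (> 8, stop)

46/7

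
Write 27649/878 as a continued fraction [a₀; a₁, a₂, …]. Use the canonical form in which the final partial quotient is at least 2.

[31; 2, 26, 1, 15]

27649 ÷ 878 → quotient 31, remainder 431
878 ÷ 431 → quotient 2, remainder 16
431 ÷ 16 → quotient 26, remainder 15
16 ÷ 15 → quotient 1, remainder 1
15 ÷ 1 → quotient 15, remainder 0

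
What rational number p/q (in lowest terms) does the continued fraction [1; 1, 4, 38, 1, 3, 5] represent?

a_0 = 1: 1/1
a_1 = 1: 2/1
a_2 = 4: 9/5
a_3 = 38: 344/191
a_4 = 1: 353/196
a_5 = 3: 1403/779
a_6 = 5: 7368/4091

7368/4091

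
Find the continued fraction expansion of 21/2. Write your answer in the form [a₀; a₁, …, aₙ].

Apply division with remainder until the remainder is 0:
21 ÷ 2 → quotient 10, remainder 1
2 ÷ 1 → quotient 2, remainder 0

[10; 2]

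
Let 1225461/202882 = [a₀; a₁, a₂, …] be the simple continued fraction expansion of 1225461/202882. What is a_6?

1225461 ÷ 202882 → quotient 6, remainder 8169
202882 ÷ 8169 → quotient 24, remainder 6826
8169 ÷ 6826 → quotient 1, remainder 1343
6826 ÷ 1343 → quotient 5, remainder 111
1343 ÷ 111 → quotient 12, remainder 11
111 ÷ 11 → quotient 10, remainder 1
11 ÷ 1 → quotient 11, remainder 0

11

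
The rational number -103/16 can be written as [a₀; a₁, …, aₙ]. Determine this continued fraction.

-103 = -7·16 + 9, so a_0 = -7
16 = 1·9 + 7, so a_1 = 1
9 = 1·7 + 2, so a_2 = 1
7 = 3·2 + 1, so a_3 = 3
2 = 2·1 + 0, so a_4 = 2

[-7; 1, 1, 3, 2]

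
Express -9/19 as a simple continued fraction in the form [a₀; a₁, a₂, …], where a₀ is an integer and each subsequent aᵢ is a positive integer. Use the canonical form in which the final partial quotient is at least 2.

[-1; 1, 1, 9]

Apply division with remainder until the remainder is 0:
⌊-9/19⌋ = -1, remainder 10
⌊19/10⌋ = 1, remainder 9
⌊10/9⌋ = 1, remainder 1
⌊9/1⌋ = 9, remainder 0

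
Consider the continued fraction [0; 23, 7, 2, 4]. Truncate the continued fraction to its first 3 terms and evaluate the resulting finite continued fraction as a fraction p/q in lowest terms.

Start with 7.
23 + 1/(7/1) = 23 + 1/7 = 162/7
0 + 1/(162/7) = 0 + 7/162 = 7/162

7/162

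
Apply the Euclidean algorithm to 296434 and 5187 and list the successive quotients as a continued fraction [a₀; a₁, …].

296434 = 57·5187 + 775, so a_0 = 57
5187 = 6·775 + 537, so a_1 = 6
775 = 1·537 + 238, so a_2 = 1
537 = 2·238 + 61, so a_3 = 2
238 = 3·61 + 55, so a_4 = 3
61 = 1·55 + 6, so a_5 = 1
55 = 9·6 + 1, so a_6 = 9
6 = 6·1 + 0, so a_7 = 6

[57; 6, 1, 2, 3, 1, 9, 6]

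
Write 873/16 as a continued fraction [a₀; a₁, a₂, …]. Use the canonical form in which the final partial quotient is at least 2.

[54; 1, 1, 3, 2]

⌊873/16⌋ = 54, remainder 9
⌊16/9⌋ = 1, remainder 7
⌊9/7⌋ = 1, remainder 2
⌊7/2⌋ = 3, remainder 1
⌊2/1⌋ = 2, remainder 0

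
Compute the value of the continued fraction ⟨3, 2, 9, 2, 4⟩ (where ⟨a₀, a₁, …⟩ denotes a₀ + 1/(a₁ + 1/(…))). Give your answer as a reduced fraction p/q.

Compute successive convergents:
a_0 = 3: 3/1
a_1 = 2: 7/2
a_2 = 9: 66/19
a_3 = 2: 139/40
a_4 = 4: 622/179

622/179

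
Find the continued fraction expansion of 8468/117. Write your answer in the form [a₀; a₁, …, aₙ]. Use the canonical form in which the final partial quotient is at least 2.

[72; 2, 1, 1, 1, 14]

8468 = 72·117 + 44, so a_0 = 72
117 = 2·44 + 29, so a_1 = 2
44 = 1·29 + 15, so a_2 = 1
29 = 1·15 + 14, so a_3 = 1
15 = 1·14 + 1, so a_4 = 1
14 = 14·1 + 0, so a_5 = 14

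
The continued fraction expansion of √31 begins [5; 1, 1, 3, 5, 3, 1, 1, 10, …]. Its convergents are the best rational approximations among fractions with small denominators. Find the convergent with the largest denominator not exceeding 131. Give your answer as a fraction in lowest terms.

657/118

a_0 = 5: 5/1  (≤ bound)
a_1 = 1: 6/1  (≤ bound)
a_2 = 1: 11/2  (≤ bound)
a_3 = 3: 39/7  (≤ bound)
a_4 = 5: 206/37  (≤ bound)
a_5 = 3: 657/118  (≤ bound)
a_6 = 1: 863/155  (> 131, stop)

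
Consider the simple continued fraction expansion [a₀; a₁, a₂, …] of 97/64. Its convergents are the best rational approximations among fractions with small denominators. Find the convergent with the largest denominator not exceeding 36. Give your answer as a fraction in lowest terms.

47/31

a_0 = 1: 1/1  (≤ bound)
a_1 = 1: 2/1  (≤ bound)
a_2 = 1: 3/2  (≤ bound)
a_3 = 15: 47/31  (≤ bound)
a_4 = 2: 97/64  (> 36, stop)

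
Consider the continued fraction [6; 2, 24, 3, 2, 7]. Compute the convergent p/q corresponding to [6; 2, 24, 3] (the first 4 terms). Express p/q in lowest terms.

967/149

Collapse the nested fraction from the inside out:
Start with 3.
24 + 1/(3/1) = 24 + 1/3 = 73/3
2 + 1/(73/3) = 2 + 3/73 = 149/73
6 + 1/(149/73) = 6 + 73/149 = 967/149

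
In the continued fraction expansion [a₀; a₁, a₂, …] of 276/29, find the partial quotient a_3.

14

⌊276/29⌋ = 9, remainder 15
⌊29/15⌋ = 1, remainder 14
⌊15/14⌋ = 1, remainder 1
⌊14/1⌋ = 14, remainder 0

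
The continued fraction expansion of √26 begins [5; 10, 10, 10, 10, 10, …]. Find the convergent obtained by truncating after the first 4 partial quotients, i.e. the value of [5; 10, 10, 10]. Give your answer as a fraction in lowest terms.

Start with 10.
10 + 1/(10/1) = 10 + 1/10 = 101/10
10 + 1/(101/10) = 10 + 10/101 = 1020/101
5 + 1/(1020/101) = 5 + 101/1020 = 5201/1020

5201/1020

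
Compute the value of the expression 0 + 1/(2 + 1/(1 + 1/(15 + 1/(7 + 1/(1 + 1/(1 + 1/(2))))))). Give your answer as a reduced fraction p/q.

613/1801

Use the convergent recurrence hₖ = aₖ·hₖ₋₁ + hₖ₋₂ (and likewise for the denominators kₖ):
a_0 = 0: 0/1
a_1 = 2: 1/2
a_2 = 1: 1/3
a_3 = 15: 16/47
a_4 = 7: 113/332
a_5 = 1: 129/379
a_6 = 1: 242/711
a_7 = 2: 613/1801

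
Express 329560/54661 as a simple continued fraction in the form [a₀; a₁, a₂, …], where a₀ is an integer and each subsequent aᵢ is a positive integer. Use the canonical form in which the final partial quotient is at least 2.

329560 = 6·54661 + 1594, so a_0 = 6
54661 = 34·1594 + 465, so a_1 = 34
1594 = 3·465 + 199, so a_2 = 3
465 = 2·199 + 67, so a_3 = 2
199 = 2·67 + 65, so a_4 = 2
67 = 1·65 + 2, so a_5 = 1
65 = 32·2 + 1, so a_6 = 32
2 = 2·1 + 0, so a_7 = 2

[6; 34, 3, 2, 2, 1, 32, 2]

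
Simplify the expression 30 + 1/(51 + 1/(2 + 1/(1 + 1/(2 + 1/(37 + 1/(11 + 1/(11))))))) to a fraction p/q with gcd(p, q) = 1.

56393456/1878563

Build up convergents one term at a time:
a_0 = 30: 30/1
a_1 = 51: 1531/51
a_2 = 2: 3092/103
a_3 = 1: 4623/154
a_4 = 2: 12338/411
a_5 = 37: 461129/15361
a_6 = 11: 5084757/169382
a_7 = 11: 56393456/1878563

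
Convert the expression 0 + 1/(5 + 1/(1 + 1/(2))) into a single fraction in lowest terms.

Use the convergent recurrence hₖ = aₖ·hₖ₋₁ + hₖ₋₂ (and likewise for the denominators kₖ):
a_0 = 0: 0/1
a_1 = 5: 1/5
a_2 = 1: 1/6
a_3 = 2: 3/17

3/17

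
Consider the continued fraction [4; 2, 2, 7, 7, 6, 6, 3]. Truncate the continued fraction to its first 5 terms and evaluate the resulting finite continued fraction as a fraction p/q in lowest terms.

1163/264

Compute successive convergents:
a_0 = 4: 4/1
a_1 = 2: 9/2
a_2 = 2: 22/5
a_3 = 7: 163/37
a_4 = 7: 1163/264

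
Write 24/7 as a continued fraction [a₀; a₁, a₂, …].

⌊24/7⌋ = 3, remainder 3
⌊7/3⌋ = 2, remainder 1
⌊3/1⌋ = 3, remainder 0

[3; 2, 3]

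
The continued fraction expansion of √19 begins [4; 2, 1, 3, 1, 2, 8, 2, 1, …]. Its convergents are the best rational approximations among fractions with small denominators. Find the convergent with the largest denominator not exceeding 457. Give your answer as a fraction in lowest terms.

List convergents until the denominator exceeds the bound:
a_0 = 4: 4/1  (≤ bound)
a_1 = 2: 9/2  (≤ bound)
a_2 = 1: 13/3  (≤ bound)
a_3 = 3: 48/11  (≤ bound)
a_4 = 1: 61/14  (≤ bound)
a_5 = 2: 170/39  (≤ bound)
a_6 = 8: 1421/326  (≤ bound)
a_7 = 2: 3012/691  (> 457, stop)

1421/326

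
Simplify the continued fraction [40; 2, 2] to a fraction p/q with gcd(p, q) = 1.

202/5

Start with 2.
2 + 1/(2/1) = 2 + 1/2 = 5/2
40 + 1/(5/2) = 40 + 2/5 = 202/5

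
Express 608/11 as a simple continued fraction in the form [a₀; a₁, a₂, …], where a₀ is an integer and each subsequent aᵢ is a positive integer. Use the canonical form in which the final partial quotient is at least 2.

[55; 3, 1, 2]

Apply division with remainder until the remainder is 0:
608 = 55·11 + 3, so a_0 = 55
11 = 3·3 + 2, so a_1 = 3
3 = 1·2 + 1, so a_2 = 1
2 = 2·1 + 0, so a_3 = 2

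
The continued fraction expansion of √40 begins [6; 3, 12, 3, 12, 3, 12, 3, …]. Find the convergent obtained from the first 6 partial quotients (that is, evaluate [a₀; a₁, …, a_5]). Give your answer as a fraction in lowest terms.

27379/4329

Work from the innermost term outward:
Start with 3.
12 + 1/(3/1) = 12 + 1/3 = 37/3
3 + 1/(37/3) = 3 + 3/37 = 114/37
12 + 1/(114/37) = 12 + 37/114 = 1405/114
3 + 1/(1405/114) = 3 + 114/1405 = 4329/1405
6 + 1/(4329/1405) = 6 + 1405/4329 = 27379/4329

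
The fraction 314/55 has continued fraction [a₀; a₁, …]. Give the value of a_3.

Repeatedly divide and take the remainder:
⌊314/55⌋ = 5, remainder 39
⌊55/39⌋ = 1, remainder 16
⌊39/16⌋ = 2, remainder 7
⌊16/7⌋ = 2, remainder 2

2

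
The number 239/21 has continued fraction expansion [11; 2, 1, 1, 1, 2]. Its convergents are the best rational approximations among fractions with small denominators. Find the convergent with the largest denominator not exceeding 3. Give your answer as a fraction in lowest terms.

34/3

a_0 = 11: 11/1  (≤ bound)
a_1 = 2: 23/2  (≤ bound)
a_2 = 1: 34/3  (≤ bound)
a_3 = 1: 57/5  (> 3, stop)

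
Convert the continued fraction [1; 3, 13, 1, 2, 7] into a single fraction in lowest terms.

1226/925

Start with 7.
2 + 1/(7/1) = 2 + 1/7 = 15/7
1 + 1/(15/7) = 1 + 7/15 = 22/15
13 + 1/(22/15) = 13 + 15/22 = 301/22
3 + 1/(301/22) = 3 + 22/301 = 925/301
1 + 1/(925/301) = 1 + 301/925 = 1226/925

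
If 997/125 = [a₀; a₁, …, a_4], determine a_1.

Run the Euclidean algorithm, recording each quotient:
997 ÷ 125 → quotient 7, remainder 122
125 ÷ 122 → quotient 1, remainder 3

1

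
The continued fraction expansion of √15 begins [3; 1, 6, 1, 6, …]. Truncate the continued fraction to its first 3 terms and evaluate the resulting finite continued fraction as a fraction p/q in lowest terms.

Start with 6.
1 + 1/(6/1) = 1 + 1/6 = 7/6
3 + 1/(7/6) = 3 + 6/7 = 27/7

27/7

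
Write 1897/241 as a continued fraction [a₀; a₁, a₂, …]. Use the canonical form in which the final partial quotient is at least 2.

[7; 1, 6, 1, 3, 2, 3]

1897 = 7·241 + 210, so a_0 = 7
241 = 1·210 + 31, so a_1 = 1
210 = 6·31 + 24, so a_2 = 6
31 = 1·24 + 7, so a_3 = 1
24 = 3·7 + 3, so a_4 = 3
7 = 2·3 + 1, so a_5 = 2
3 = 3·1 + 0, so a_6 = 3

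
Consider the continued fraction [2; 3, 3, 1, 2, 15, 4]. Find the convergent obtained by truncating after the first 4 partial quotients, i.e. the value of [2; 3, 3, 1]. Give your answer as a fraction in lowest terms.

Collapse the nested fraction from the inside out:
Start with 1.
3 + 1/(1/1) = 3 + 1/1 = 4/1
3 + 1/(4/1) = 3 + 1/4 = 13/4
2 + 1/(13/4) = 2 + 4/13 = 30/13

30/13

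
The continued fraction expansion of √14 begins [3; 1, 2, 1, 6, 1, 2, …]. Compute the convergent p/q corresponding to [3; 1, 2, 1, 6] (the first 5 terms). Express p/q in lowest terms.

101/27

Start with 6.
1 + 1/(6/1) = 1 + 1/6 = 7/6
2 + 1/(7/6) = 2 + 6/7 = 20/7
1 + 1/(20/7) = 1 + 7/20 = 27/20
3 + 1/(27/20) = 3 + 20/27 = 101/27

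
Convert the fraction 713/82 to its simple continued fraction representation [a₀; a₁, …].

Run the Euclidean algorithm, recording each quotient:
⌊713/82⌋ = 8, remainder 57
⌊82/57⌋ = 1, remainder 25
⌊57/25⌋ = 2, remainder 7
⌊25/7⌋ = 3, remainder 4
⌊7/4⌋ = 1, remainder 3
⌊4/3⌋ = 1, remainder 1
⌊3/1⌋ = 3, remainder 0

[8; 1, 2, 3, 1, 1, 3]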